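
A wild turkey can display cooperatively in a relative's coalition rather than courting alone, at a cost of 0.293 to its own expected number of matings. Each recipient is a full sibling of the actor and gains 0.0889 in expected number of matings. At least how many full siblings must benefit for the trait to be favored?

r to a full sibling = 0.5 (full sibs share both parents — two paths of length 2: r = 2·(1/2)^2 = 1/2).
Hamilton's rule: n·r·B > C  ⇒  n > C/(r·B) = 0.293/(0.5·0.0889) = 6.592.
The smallest integer exceeding 6.592 is 7.

7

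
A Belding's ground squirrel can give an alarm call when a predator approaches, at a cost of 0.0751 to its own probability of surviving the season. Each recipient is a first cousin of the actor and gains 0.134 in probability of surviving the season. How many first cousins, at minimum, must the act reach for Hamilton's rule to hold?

r to a first cousin = 1/8 (first cousins share one grandparent pair — two paths of length 4: r = 2·(1/2)^4 = 1/8).
Hamilton's rule: n·r·B > C  ⇒  n > C/(r·B) = 0.0751/(0.125·0.134) = 4.484.
The smallest integer exceeding 4.484 is 5.

5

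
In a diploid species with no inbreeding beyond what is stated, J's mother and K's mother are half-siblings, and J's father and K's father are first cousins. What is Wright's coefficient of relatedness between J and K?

Wright's path rule: contributions from independent ancestry routes add.
J and K are related in two ways: half first cousins through their mothers (r = 1/16) and second cousins through their fathers (r = 1/32).
r = 1/16 + 1/32 = 0.09375.

0.09375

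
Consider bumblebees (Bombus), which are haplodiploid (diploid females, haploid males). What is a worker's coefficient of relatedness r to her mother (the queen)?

One meiotic link between diploid queen and diploid daughter: r = 1/2.

0.5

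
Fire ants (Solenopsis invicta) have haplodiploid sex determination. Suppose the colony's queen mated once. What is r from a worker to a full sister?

Haplodiploid full sisters inherit their father's entire haploid genome identically (contributing 1/2) and on average half of their mother's contribution (1/2 · 1/2 = 1/4); r = 1/2 + 1/4 = 3/4.

0.75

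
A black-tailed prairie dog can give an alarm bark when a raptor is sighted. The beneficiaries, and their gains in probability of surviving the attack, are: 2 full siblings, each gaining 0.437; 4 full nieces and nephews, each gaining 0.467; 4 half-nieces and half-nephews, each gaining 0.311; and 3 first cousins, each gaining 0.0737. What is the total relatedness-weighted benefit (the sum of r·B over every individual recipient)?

1.0871375

r to a full sibling = 0.5 (full sibs share both parents — two paths of length 2: r = 2·(1/2)^2 = 1/2).
r to a full niece or nephew = 0.25 (full aunt/uncle↔niece/nephew: two paths of length 3 through the shared grandparent pair: r = 2·(1/2)^3 = 1/4).
r to a half-niece or half-nephew = 0.125 (half-aunt/uncle↔niece/nephew: one path of length 3: r = (1/2)^3 = 1/8).
r to a first cousin = 1/8 (first cousins share one grandparent pair — two paths of length 4: r = 2·(1/2)^4 = 1/8).
Summing one r·B term per recipient: 2·0.5·0.437 + 4·0.25·0.467 + 4·0.125·0.311 + 3·0.125·0.0737 = 1.0871375.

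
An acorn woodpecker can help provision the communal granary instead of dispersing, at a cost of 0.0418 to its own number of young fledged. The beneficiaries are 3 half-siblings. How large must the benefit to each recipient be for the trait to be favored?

r to a half-sibling = 0.25 (half-sibs share one parent — one path of length 2: r = (1/2)^2 = 1/4).
Hamilton's rule with n recipients of equal r: n·r·B > C, so B > C/(n·r) = 0.0418/(3·0.25) = 0.0557.

0.0557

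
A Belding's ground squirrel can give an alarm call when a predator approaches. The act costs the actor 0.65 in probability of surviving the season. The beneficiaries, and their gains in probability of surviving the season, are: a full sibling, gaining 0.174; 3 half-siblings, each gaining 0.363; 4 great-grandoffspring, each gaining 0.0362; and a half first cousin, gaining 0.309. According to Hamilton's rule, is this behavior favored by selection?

Hamilton's rule: the trait is favored when the sum of r·B over every recipient exceeds the actor's cost C.
r to a full sibling = 1/2 (full sibs share both parents — two paths of length 2: r = 2·(1/2)^2 = 1/2).
r to a half-sibling = 1/4 (half-sibs share one parent — one path of length 2: r = (1/2)^2 = 1/4).
r to a great-grandoffspring = 1/8 (three parent–offspring links: r = (1/2)^3 = 1/8).
r to a half first cousin = 0.0625 (half first cousins share one grandparent — one path of length 4: r = (1/2)^4 = 1/16).
Summing one r·B term per recipient: 1·0.5·0.174 + 3·0.25·0.363 + 4·0.125·0.0362 + 1·0.0625·0.309 = 0.3966625.
0.3966625 < 0.65: the indirect benefit is less than the cost.

No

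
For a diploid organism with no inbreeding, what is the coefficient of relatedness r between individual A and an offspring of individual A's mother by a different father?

Each parent–offspring link contributes a factor of 1/2, and independent paths through distinct common ancestors add.
Half-sibs share one parent — one path of length 2: r = (1/2)^2 = 1/4.

0.25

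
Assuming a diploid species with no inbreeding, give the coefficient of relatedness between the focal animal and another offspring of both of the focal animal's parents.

Each parent–offspring link contributes a factor of 1/2, and independent paths through distinct common ancestors add.
Full sibs share both parents — two paths of length 2: r = 2·(1/2)^2 = 1/2.

0.5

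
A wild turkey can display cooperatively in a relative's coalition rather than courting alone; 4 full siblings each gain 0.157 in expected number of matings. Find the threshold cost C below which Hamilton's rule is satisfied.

0.314

r to a full sibling = 1/2 (full sibs share both parents — two paths of length 2: r = 2·(1/2)^2 = 1/2).
Hamilton's rule: n·r·B > C, so the trait is favored while C < n·r·B = 4·0.5·0.157 = 0.314.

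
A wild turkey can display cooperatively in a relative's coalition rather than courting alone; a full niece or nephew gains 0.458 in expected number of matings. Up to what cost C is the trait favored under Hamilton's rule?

r to a full niece or nephew = 0.25 (full aunt/uncle↔niece/nephew: two paths of length 3 through the shared grandparent pair: r = 2·(1/2)^3 = 1/4).
Hamilton's rule: n·r·B > C, so the trait is favored while C < n·r·B = 1·0.25·0.458 = 0.1145.

0.1145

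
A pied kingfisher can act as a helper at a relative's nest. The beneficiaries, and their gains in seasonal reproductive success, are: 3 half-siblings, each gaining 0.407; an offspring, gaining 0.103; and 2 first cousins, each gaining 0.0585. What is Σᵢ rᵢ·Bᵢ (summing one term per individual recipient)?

r to a half-sibling = 0.25 (half-sibs share one parent — one path of length 2: r = (1/2)^2 = 1/4).
r to an offspring = 1/2 (one parent–offspring link: r = (1/2)^1 = 1/2).
r to a first cousin = 1/8 (first cousins share one grandparent pair — two paths of length 4: r = 2·(1/2)^4 = 1/8).
Summing one r·B term per recipient: 3·0.25·0.407 + 1·0.5·0.103 + 2·0.125·0.0585 = 0.371375.

0.371375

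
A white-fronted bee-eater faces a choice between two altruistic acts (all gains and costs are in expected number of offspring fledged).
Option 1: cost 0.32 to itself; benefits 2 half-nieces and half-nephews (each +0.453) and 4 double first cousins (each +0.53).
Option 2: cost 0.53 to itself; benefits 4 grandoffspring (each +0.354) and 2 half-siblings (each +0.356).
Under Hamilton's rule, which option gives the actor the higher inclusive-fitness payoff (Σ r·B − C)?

Option 1: r to a half-niece or half-nephew = 0.125.
Option 1: r to a double first cousin = 0.25.
Option 1: Σ r·B − C = (2·0.125·0.453 + 4·0.25·0.53) − 0.32 = 0.32325.
Option 2: r to a grandoffspring = 0.25.
Option 2: r to a half-sibling = 0.25.
Option 2: Σ r·B − C = (4·0.25·0.354 + 2·0.25·0.356) − 0.53 = 0.002.
Option 1 has the higher net inclusive-fitness payoff.

Option 1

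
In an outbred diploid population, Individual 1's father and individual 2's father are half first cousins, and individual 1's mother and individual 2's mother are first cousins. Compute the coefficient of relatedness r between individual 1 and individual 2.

Wright's path rule: contributions from independent ancestry routes add.
Individual 1 and individual 2 are related in two ways: half second cousins through their fathers (r = 1/64) and second cousins through their mothers (r = 1/32).
r = 1/64 + 1/32 = 3/64 = 0.046875.

0.046875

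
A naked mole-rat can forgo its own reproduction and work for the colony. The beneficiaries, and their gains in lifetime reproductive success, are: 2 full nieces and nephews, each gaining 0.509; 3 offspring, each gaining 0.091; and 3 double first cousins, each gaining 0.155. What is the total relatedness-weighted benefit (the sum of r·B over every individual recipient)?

0.50725

r to a full niece or nephew = 1/4 (full aunt/uncle↔niece/nephew: two paths of length 3 through the shared grandparent pair: r = 2·(1/2)^3 = 1/4).
r to an offspring = 1/2 (one parent–offspring link: r = (1/2)^1 = 1/2).
r to a double first cousin = 1/4 (double first cousins share both grandparent pairs — four paths of length 4: r = 4·(1/2)^4 = 1/4).
Summing one r·B term per recipient: 2·0.25·0.509 + 3·0.5·0.091 + 3·0.25·0.155 = 0.50725.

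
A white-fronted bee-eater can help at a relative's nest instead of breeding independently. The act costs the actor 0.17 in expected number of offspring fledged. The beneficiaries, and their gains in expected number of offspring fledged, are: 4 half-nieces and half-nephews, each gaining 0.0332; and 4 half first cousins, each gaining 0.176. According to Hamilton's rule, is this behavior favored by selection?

Hamilton's rule: the trait is favored when the sum of r·B over every recipient exceeds the actor's cost C.
r to a half-niece or half-nephew = 0.125 (half-aunt/uncle↔niece/nephew: one path of length 3: r = (1/2)^3 = 1/8).
r to a half first cousin = 1/16 (half first cousins share one grandparent — one path of length 4: r = (1/2)^4 = 1/16).
Summing one r·B term per recipient: 4·0.125·0.0332 + 4·0.0625·0.176 = 0.0606.
0.0606 < 0.17: the indirect benefit is less than the cost.

No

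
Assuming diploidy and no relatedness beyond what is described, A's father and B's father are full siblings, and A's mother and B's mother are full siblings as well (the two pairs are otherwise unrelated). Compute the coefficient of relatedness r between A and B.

With two independent routes of shared ancestry, r is the sum of the two contributions.
A and B are related in two ways: first cousins through their fathers (r = 1/8) and first cousins through their mothers (r = 1/8) — i.e. double first cousins.
r = 1/8 + 1/8 = 1/4 = 0.25.

0.25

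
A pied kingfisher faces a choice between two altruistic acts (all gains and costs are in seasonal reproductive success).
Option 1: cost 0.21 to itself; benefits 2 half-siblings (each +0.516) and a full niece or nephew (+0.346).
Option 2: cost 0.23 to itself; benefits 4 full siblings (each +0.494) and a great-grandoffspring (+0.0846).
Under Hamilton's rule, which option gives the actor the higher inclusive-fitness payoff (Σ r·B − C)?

Option 1: r to a half-sibling = 0.25.
Option 1: r to a full niece or nephew = 0.25.
Option 1: Σ r·B − C = (2·0.25·0.516 + 1·0.25·0.346) − 0.21 = 0.1345.
Option 2: r to a full sibling = 0.5.
Option 2: r to a great-grandoffspring = 0.125.
Option 2: Σ r·B − C = (4·0.5·0.494 + 1·0.125·0.0846) − 0.23 = 0.768575.
Option 2 has the higher net inclusive-fitness payoff.

Option 2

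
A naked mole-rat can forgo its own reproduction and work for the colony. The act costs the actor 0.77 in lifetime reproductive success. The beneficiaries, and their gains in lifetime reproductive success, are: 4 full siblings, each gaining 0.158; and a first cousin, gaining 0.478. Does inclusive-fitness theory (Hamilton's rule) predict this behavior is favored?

Hamilton's rule: the trait is favored when the sum of r·B over every recipient exceeds the actor's cost C.
r to a full sibling = 0.5 (full sibs share both parents — two paths of length 2: r = 2·(1/2)^2 = 1/2).
r to a first cousin = 0.125 (first cousins share one grandparent pair — two paths of length 4: r = 2·(1/2)^4 = 1/8).
Summing one r·B term per recipient: 4·0.5·0.158 + 1·0.125·0.478 = 0.37575.
0.37575 < 0.77: the indirect benefit is less than the cost.

No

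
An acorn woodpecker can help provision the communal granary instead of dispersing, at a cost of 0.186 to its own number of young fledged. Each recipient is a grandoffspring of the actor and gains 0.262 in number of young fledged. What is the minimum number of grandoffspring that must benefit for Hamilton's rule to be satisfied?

r to a grandoffspring = 1/4 (two parent–offspring links: r = (1/2)^2 = 1/4).
Hamilton's rule: n·r·B > C  ⇒  n > C/(r·B) = 0.186/(0.25·0.262) = 2.84.
The smallest integer exceeding 2.84 is 3.

3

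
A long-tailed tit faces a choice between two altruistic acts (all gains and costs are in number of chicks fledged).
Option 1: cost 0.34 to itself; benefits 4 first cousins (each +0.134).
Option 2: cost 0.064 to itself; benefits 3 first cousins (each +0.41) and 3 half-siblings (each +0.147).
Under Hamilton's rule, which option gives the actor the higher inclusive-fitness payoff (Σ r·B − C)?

Option 2

Option 1: r to a first cousin = 0.125.
Option 1: Σ r·B − C = (4·0.125·0.134) − 0.34 = -0.273.
Option 2: r to a first cousin = 0.125.
Option 2: r to a half-sibling = 0.25.
Option 2: Σ r·B − C = (3·0.125·0.41 + 3·0.25·0.147) − 0.064 = 0.2.
Option 2 has the higher net inclusive-fitness payoff.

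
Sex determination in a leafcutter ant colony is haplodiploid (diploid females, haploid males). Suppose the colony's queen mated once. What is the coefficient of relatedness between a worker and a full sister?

Haplodiploid full sisters inherit their father's entire haploid genome identically (contributing 1/2) and on average half of their mother's contribution (1/2 · 1/2 = 1/4); r = 1/2 + 1/4 = 3/4.

0.75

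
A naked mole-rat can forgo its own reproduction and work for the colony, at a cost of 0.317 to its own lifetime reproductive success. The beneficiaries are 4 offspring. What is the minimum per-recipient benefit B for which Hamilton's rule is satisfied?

0.1585

r to an offspring = 1/2 (one parent–offspring link: r = (1/2)^1 = 1/2).
Hamilton's rule with n recipients of equal r: n·r·B > C, so B > C/(n·r) = 0.317/(4·0.5) = 0.1585.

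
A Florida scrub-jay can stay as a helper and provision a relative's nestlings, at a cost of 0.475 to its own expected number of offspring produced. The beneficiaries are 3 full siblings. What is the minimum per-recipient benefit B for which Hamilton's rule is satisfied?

0.3167

r to a full sibling = 0.5 (full sibs share both parents — two paths of length 2: r = 2·(1/2)^2 = 1/2).
Hamilton's rule with n recipients of equal r: n·r·B > C, so B > C/(n·r) = 0.475/(3·0.5) = 0.3167.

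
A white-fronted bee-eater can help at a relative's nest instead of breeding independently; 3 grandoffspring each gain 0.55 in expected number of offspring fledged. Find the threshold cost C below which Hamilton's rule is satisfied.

r to a grandoffspring = 1/4 (two parent–offspring links: r = (1/2)^2 = 1/4).
Hamilton's rule: n·r·B > C, so the trait is favored while C < n·r·B = 3·0.25·0.55 = 0.4125.

0.4125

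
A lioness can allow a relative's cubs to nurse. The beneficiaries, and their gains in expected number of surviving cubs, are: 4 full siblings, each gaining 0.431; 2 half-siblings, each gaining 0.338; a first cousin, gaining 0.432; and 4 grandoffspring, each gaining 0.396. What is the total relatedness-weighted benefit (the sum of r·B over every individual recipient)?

r to a full sibling = 0.5 (full sibs share both parents — two paths of length 2: r = 2·(1/2)^2 = 1/2).
r to a half-sibling = 1/4 (half-sibs share one parent — one path of length 2: r = (1/2)^2 = 1/4).
r to a first cousin = 0.125 (first cousins share one grandparent pair — two paths of length 4: r = 2·(1/2)^4 = 1/8).
r to a grandoffspring = 0.25 (two parent–offspring links: r = (1/2)^2 = 1/4).
Summing one r·B term per recipient: 4·0.5·0.431 + 2·0.25·0.338 + 1·0.125·0.432 + 4·0.25·0.396 = 1.481.

1.481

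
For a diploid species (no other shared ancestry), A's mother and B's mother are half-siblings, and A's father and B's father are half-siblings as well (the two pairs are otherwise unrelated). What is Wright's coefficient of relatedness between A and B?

Independent pedigree routes through distinct common ancestors add.
A and B are related in two ways: half first cousins through their mothers (r = 1/16) and half first cousins through their fathers (r = 1/16).
r = 1/16 + 1/16 = 0.125.

0.125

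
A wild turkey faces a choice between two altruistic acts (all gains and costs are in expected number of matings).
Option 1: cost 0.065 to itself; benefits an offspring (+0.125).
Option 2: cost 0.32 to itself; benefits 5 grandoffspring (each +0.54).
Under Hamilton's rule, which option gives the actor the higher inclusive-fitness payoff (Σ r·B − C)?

Option 1: r to an offspring = 0.5.
Option 1: Σ r·B − C = (1·0.5·0.125) − 0.065 = -0.0025.
Option 2: r to a grandoffspring = 0.25.
Option 2: Σ r·B − C = (5·0.25·0.54) − 0.32 = 0.355.
Option 2 has the higher net inclusive-fitness payoff.

Option 2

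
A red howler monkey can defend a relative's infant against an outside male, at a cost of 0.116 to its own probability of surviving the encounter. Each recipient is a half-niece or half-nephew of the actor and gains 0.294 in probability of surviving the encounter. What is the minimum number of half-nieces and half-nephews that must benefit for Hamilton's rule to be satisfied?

4

r to a half-niece or half-nephew = 0.125 (half-aunt/uncle↔niece/nephew: one path of length 3: r = (1/2)^3 = 1/8).
Hamilton's rule: n·r·B > C  ⇒  n > C/(r·B) = 0.116/(0.125·0.294) = 3.156.
The smallest integer exceeding 3.156 is 4.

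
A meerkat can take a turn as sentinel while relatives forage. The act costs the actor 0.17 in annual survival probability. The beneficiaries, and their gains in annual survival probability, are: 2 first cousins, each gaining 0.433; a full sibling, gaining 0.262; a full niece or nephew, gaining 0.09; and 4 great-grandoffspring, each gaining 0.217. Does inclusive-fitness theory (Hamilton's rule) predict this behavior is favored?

Yes

Hamilton's rule: the trait is favored when the sum of r·B over every recipient exceeds the actor's cost C.
r to a first cousin = 1/8 (first cousins share one grandparent pair — two paths of length 4: r = 2·(1/2)^4 = 1/8).
r to a full sibling = 1/2 (full sibs share both parents — two paths of length 2: r = 2·(1/2)^2 = 1/2).
r to a full niece or nephew = 0.25 (full aunt/uncle↔niece/nephew: two paths of length 3 through the shared grandparent pair: r = 2·(1/2)^3 = 1/4).
r to a great-grandoffspring = 0.125 (three parent–offspring links: r = (1/2)^3 = 1/8).
Summing one r·B term per recipient: 2·0.125·0.433 + 1·0.5·0.262 + 1·0.25·0.09 + 4·0.125·0.217 = 0.37025.
0.37025 > 0.17: the indirect benefit exceeds the cost.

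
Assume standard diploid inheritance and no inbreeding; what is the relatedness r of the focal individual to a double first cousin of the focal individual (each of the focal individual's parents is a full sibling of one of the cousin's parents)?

0.25

Each parent–offspring link contributes a factor of 1/2, and independent paths through distinct common ancestors add.
Double first cousins share both grandparent pairs — four paths of length 4: r = 4·(1/2)^4 = 1/4.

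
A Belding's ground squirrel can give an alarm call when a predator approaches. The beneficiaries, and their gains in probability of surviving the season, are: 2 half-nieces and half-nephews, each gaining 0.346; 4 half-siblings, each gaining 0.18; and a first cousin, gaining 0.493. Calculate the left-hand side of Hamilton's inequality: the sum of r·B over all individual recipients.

r to a half-niece or half-nephew = 0.125 (half-aunt/uncle↔niece/nephew: one path of length 3: r = (1/2)^3 = 1/8).
r to a half-sibling = 0.25 (half-sibs share one parent — one path of length 2: r = (1/2)^2 = 1/4).
r to a first cousin = 0.125 (first cousins share one grandparent pair — two paths of length 4: r = 2·(1/2)^4 = 1/8).
Summing one r·B term per recipient: 2·0.125·0.346 + 4·0.25·0.18 + 1·0.125·0.493 = 0.328125.

0.328125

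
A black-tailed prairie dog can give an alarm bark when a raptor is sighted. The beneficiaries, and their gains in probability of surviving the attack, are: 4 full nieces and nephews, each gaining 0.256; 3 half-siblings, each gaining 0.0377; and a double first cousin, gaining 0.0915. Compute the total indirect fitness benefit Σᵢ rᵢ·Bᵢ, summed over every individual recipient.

0.30715

r to a full niece or nephew = 1/4 (full aunt/uncle↔niece/nephew: two paths of length 3 through the shared grandparent pair: r = 2·(1/2)^3 = 1/4).
r to a half-sibling = 0.25 (half-sibs share one parent — one path of length 2: r = (1/2)^2 = 1/4).
r to a double first cousin = 0.25 (double first cousins share both grandparent pairs — four paths of length 4: r = 4·(1/2)^4 = 1/4).
Summing one r·B term per recipient: 4·0.25·0.256 + 3·0.25·0.0377 + 1·0.25·0.0915 = 0.30715.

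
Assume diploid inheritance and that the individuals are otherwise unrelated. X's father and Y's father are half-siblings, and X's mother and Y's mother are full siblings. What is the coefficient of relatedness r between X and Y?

Relatedness sums over independent paths through distinct common ancestors.
X and Y are related in two ways: half first cousins through their fathers (r = 1/16) and first cousins through their mothers (r = 1/8).
r = 1/16 + 1/8 = 3/16 = 0.1875.

0.1875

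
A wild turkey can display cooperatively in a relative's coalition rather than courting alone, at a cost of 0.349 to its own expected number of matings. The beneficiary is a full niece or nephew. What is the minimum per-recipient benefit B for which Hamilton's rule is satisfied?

1.396

r to a full niece or nephew = 1/4 (full aunt/uncle↔niece/nephew: two paths of length 3 through the shared grandparent pair: r = 2·(1/2)^3 = 1/4).
Hamilton's rule with n recipients of equal r: n·r·B > C, so B > C/(n·r) = 0.349/(1·0.25) = 1.396.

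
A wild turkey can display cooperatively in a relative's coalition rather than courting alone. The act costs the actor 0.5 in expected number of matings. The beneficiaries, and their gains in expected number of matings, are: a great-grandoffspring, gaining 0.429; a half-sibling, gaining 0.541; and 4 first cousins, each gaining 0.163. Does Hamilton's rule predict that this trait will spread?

Hamilton's rule: the trait is favored when the sum of r·B over every recipient exceeds the actor's cost C.
r to a great-grandoffspring = 0.125 (three parent–offspring links: r = (1/2)^3 = 1/8).
r to a half-sibling = 0.25 (half-sibs share one parent — one path of length 2: r = (1/2)^2 = 1/4).
r to a first cousin = 1/8 (first cousins share one grandparent pair — two paths of length 4: r = 2·(1/2)^4 = 1/8).
Summing one r·B term per recipient: 1·0.125·0.429 + 1·0.25·0.541 + 4·0.125·0.163 = 0.270375.
0.270375 < 0.5: the indirect benefit is less than the cost.

No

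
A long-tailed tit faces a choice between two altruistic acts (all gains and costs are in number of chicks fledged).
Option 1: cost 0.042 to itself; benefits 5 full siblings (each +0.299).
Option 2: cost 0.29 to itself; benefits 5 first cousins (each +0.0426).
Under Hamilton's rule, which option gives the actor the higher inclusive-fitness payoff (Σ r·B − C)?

Option 1: r to a full sibling = 0.5.
Option 1: Σ r·B − C = (5·0.5·0.299) − 0.042 = 0.7055.
Option 2: r to a first cousin = 0.125.
Option 2: Σ r·B − C = (5·0.125·0.0426) − 0.29 = -0.263375.
Option 1 has the higher net inclusive-fitness payoff.

Option 1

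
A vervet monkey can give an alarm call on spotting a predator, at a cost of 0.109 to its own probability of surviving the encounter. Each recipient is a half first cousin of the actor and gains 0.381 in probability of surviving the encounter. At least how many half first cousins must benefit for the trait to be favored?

5

r to a half first cousin = 0.0625 (half first cousins share one grandparent — one path of length 4: r = (1/2)^4 = 1/16).
Hamilton's rule: n·r·B > C  ⇒  n > C/(r·B) = 0.109/(0.0625·0.381) = 4.577.
The smallest integer exceeding 4.577 is 5.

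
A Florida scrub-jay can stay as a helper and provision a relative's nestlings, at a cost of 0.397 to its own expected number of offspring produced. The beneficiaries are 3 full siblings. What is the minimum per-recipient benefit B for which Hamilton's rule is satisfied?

0.2647

r to a full sibling = 0.5 (full sibs share both parents — two paths of length 2: r = 2·(1/2)^2 = 1/2).
Hamilton's rule with n recipients of equal r: n·r·B > C, so B > C/(n·r) = 0.397/(3·0.5) = 0.2647.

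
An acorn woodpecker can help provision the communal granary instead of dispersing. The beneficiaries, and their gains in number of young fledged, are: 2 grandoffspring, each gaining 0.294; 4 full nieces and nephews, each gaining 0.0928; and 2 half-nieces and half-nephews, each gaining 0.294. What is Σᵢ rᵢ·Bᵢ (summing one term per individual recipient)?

0.3133

r to a grandoffspring = 0.25 (two parent–offspring links: r = (1/2)^2 = 1/4).
r to a full niece or nephew = 1/4 (full aunt/uncle↔niece/nephew: two paths of length 3 through the shared grandparent pair: r = 2·(1/2)^3 = 1/4).
r to a half-niece or half-nephew = 1/8 (half-aunt/uncle↔niece/nephew: one path of length 3: r = (1/2)^3 = 1/8).
Summing one r·B term per recipient: 2·0.25·0.294 + 4·0.25·0.0928 + 2·0.125·0.294 = 0.3133.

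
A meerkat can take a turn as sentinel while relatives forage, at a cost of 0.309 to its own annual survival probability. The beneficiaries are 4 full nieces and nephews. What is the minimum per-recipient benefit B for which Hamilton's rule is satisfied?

r to a full niece or nephew = 0.25 (full aunt/uncle↔niece/nephew: two paths of length 3 through the shared grandparent pair: r = 2·(1/2)^3 = 1/4).
Hamilton's rule with n recipients of equal r: n·r·B > C, so B > C/(n·r) = 0.309/(4·0.25) = 0.309.

0.309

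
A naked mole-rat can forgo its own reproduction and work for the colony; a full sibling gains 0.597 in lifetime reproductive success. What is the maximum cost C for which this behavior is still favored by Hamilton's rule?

0.2985

r to a full sibling = 1/2 (full sibs share both parents — two paths of length 2: r = 2·(1/2)^2 = 1/2).
Hamilton's rule: n·r·B > C, so the trait is favored while C < n·r·B = 1·0.5·0.597 = 0.2985.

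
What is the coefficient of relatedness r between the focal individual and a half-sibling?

Each parent–offspring link contributes a factor of 1/2, and independent paths through distinct common ancestors add.
Half-sibs share one parent — one path of length 2: r = (1/2)^2 = 1/4.

0.25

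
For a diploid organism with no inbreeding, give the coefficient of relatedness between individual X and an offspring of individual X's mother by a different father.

Each parent–offspring link contributes a factor of 1/2, and independent paths through distinct common ancestors add.
Half-sibs share one parent — one path of length 2: r = (1/2)^2 = 1/4.

0.25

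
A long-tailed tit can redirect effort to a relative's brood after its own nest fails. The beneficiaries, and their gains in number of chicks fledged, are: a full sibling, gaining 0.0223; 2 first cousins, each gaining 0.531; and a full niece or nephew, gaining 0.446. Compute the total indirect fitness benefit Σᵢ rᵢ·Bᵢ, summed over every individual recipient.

r to a full sibling = 0.5 (full sibs share both parents — two paths of length 2: r = 2·(1/2)^2 = 1/2).
r to a first cousin = 0.125 (first cousins share one grandparent pair — two paths of length 4: r = 2·(1/2)^4 = 1/8).
r to a full niece or nephew = 0.25 (full aunt/uncle↔niece/nephew: two paths of length 3 through the shared grandparent pair: r = 2·(1/2)^3 = 1/4).
Summing one r·B term per recipient: 1·0.5·0.0223 + 2·0.125·0.531 + 1·0.25·0.446 = 0.2554.

0.2554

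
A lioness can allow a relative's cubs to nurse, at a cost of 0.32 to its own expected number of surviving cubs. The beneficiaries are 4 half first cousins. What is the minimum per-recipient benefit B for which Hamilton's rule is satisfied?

r to a half first cousin = 0.0625 (half first cousins share one grandparent — one path of length 4: r = (1/2)^4 = 1/16).
Hamilton's rule with n recipients of equal r: n·r·B > C, so B > C/(n·r) = 0.32/(4·0.0625) = 1.28.

1.28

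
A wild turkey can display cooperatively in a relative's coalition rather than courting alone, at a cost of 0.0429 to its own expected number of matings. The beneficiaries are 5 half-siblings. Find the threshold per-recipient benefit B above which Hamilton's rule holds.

0.0343

r to a half-sibling = 1/4 (half-sibs share one parent — one path of length 2: r = (1/2)^2 = 1/4).
Hamilton's rule with n recipients of equal r: n·r·B > C, so B > C/(n·r) = 0.0429/(5·0.25) = 0.0343.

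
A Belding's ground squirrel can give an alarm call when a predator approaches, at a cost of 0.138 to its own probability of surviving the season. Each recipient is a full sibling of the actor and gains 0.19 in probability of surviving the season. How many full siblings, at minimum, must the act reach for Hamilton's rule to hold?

r to a full sibling = 1/2 (full sibs share both parents — two paths of length 2: r = 2·(1/2)^2 = 1/2).
Hamilton's rule: n·r·B > C  ⇒  n > C/(r·B) = 0.138/(0.5·0.19) = 1.453.
The smallest integer exceeding 1.453 is 2.

2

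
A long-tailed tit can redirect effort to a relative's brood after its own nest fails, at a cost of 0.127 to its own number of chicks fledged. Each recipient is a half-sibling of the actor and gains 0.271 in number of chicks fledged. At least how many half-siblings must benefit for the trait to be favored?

r to a half-sibling = 0.25 (half-sibs share one parent — one path of length 2: r = (1/2)^2 = 1/4).
Hamilton's rule: n·r·B > C  ⇒  n > C/(r·B) = 0.127/(0.25·0.271) = 1.875.
The smallest integer exceeding 1.875 is 2.

2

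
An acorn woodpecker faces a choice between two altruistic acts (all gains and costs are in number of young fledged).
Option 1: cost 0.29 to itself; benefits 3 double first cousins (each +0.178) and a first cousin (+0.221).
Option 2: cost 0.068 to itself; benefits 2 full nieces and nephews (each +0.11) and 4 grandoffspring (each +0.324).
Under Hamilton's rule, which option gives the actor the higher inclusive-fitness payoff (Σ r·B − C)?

Option 2

Option 1: r to a double first cousin = 0.25.
Option 1: r to a first cousin = 0.125.
Option 1: Σ r·B − C = (3·0.25·0.178 + 1·0.125·0.221) − 0.29 = -0.128875.
Option 2: r to a full niece or nephew = 0.25.
Option 2: r to a grandoffspring = 0.25.
Option 2: Σ r·B − C = (2·0.25·0.11 + 4·0.25·0.324) − 0.068 = 0.311.
Option 2 has the higher net inclusive-fitness payoff.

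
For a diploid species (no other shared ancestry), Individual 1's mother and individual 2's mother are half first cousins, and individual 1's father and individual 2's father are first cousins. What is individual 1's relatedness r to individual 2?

Independent pedigree routes through distinct common ancestors add.
Individual 1 and individual 2 are related in two ways: half second cousins through their mothers (r = 1/64) and second cousins through their fathers (r = 1/32).
r = 1/64 + 1/32 = 3/64 = 0.046875.

0.046875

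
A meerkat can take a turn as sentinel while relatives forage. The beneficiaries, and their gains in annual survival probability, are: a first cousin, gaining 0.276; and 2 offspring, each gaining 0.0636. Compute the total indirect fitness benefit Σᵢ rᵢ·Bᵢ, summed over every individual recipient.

0.0981

r to a first cousin = 1/8 (first cousins share one grandparent pair — two paths of length 4: r = 2·(1/2)^4 = 1/8).
r to an offspring = 0.5 (one parent–offspring link: r = (1/2)^1 = 1/2).
Summing one r·B term per recipient: 1·0.125·0.276 + 2·0.5·0.0636 = 0.0981.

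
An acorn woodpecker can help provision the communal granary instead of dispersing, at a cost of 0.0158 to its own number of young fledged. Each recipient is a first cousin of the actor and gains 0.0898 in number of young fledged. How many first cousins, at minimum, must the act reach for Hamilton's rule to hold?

r to a first cousin = 1/8 (first cousins share one grandparent pair — two paths of length 4: r = 2·(1/2)^4 = 1/8).
Hamilton's rule: n·r·B > C  ⇒  n > C/(r·B) = 0.0158/(0.125·0.0898) = 1.408.
The smallest integer exceeding 1.408 is 2.

2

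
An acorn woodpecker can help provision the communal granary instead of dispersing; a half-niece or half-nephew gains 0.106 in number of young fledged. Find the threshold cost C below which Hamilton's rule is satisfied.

r to a half-niece or half-nephew = 1/8 (half-aunt/uncle↔niece/nephew: one path of length 3: r = (1/2)^3 = 1/8).
Hamilton's rule: n·r·B > C, so the trait is favored while C < n·r·B = 1·0.125·0.106 = 0.01325.

0.01325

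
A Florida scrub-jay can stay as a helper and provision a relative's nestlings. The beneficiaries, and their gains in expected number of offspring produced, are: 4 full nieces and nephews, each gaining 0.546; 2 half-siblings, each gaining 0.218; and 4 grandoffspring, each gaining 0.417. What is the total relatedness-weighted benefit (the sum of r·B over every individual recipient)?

r to a full niece or nephew = 1/4 (full aunt/uncle↔niece/nephew: two paths of length 3 through the shared grandparent pair: r = 2·(1/2)^3 = 1/4).
r to a half-sibling = 0.25 (half-sibs share one parent — one path of length 2: r = (1/2)^2 = 1/4).
r to a grandoffspring = 0.25 (two parent–offspring links: r = (1/2)^2 = 1/4).
Summing one r·B term per recipient: 4·0.25·0.546 + 2·0.25·0.218 + 4·0.25·0.417 = 1.072.

1.072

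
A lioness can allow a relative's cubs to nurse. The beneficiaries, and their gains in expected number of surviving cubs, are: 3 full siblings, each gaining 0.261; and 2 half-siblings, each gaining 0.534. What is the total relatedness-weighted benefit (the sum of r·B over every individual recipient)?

0.6585

r to a full sibling = 0.5 (full sibs share both parents — two paths of length 2: r = 2·(1/2)^2 = 1/2).
r to a half-sibling = 1/4 (half-sibs share one parent — one path of length 2: r = (1/2)^2 = 1/4).
Summing one r·B term per recipient: 3·0.5·0.261 + 2·0.25·0.534 = 0.6585.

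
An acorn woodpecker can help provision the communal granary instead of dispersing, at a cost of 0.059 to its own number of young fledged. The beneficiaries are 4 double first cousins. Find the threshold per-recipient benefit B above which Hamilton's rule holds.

0.059

r to a double first cousin = 0.25 (double first cousins share both grandparent pairs — four paths of length 4: r = 4·(1/2)^4 = 1/4).
Hamilton's rule with n recipients of equal r: n·r·B > C, so B > C/(n·r) = 0.059/(4·0.25) = 0.059.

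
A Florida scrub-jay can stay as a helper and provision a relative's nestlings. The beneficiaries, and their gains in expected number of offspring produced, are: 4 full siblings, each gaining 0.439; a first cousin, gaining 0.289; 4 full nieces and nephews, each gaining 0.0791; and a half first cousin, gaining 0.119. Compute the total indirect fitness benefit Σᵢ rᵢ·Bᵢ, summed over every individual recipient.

r to a full sibling = 0.5 (full sibs share both parents — two paths of length 2: r = 2·(1/2)^2 = 1/2).
r to a first cousin = 0.125 (first cousins share one grandparent pair — two paths of length 4: r = 2·(1/2)^4 = 1/8).
r to a full niece or nephew = 0.25 (full aunt/uncle↔niece/nephew: two paths of length 3 through the shared grandparent pair: r = 2·(1/2)^3 = 1/4).
r to a half first cousin = 1/16 (half first cousins share one grandparent — one path of length 4: r = (1/2)^4 = 1/16).
Summing one r·B term per recipient: 4·0.5·0.439 + 1·0.125·0.289 + 4·0.25·0.0791 + 1·0.0625·0.119 = 1.0006625.

1.0006625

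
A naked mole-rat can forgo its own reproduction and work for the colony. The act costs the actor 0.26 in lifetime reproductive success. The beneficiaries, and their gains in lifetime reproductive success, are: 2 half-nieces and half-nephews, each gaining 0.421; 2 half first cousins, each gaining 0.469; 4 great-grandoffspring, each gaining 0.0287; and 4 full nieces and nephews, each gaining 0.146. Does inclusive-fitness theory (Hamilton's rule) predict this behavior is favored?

Yes

Hamilton's rule: the trait is favored when the sum of r·B over every recipient exceeds the actor's cost C.
r to a half-niece or half-nephew = 0.125 (half-aunt/uncle↔niece/nephew: one path of length 3: r = (1/2)^3 = 1/8).
r to a half first cousin = 0.0625 (half first cousins share one grandparent — one path of length 4: r = (1/2)^4 = 1/16).
r to a great-grandoffspring = 0.125 (three parent–offspring links: r = (1/2)^3 = 1/8).
r to a full niece or nephew = 0.25 (full aunt/uncle↔niece/nephew: two paths of length 3 through the shared grandparent pair: r = 2·(1/2)^3 = 1/4).
Summing one r·B term per recipient: 2·0.125·0.421 + 2·0.0625·0.469 + 4·0.125·0.0287 + 4·0.25·0.146 = 0.324225.
0.324225 > 0.26: the indirect benefit exceeds the cost.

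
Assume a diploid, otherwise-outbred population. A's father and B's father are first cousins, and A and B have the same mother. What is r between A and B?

0.28125

With two independent routes of shared ancestry, r is the sum of the two contributions.
A and B are related in two ways: second cousins through their fathers (r = 1/32) and half-sibs through their shared mother (r = 1/4).
r = 1/32 + 1/4 = 0.28125.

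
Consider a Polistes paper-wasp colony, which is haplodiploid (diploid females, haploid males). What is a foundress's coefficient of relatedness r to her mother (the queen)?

0.5

One meiotic link between diploid queen and diploid daughter: r = 1/2.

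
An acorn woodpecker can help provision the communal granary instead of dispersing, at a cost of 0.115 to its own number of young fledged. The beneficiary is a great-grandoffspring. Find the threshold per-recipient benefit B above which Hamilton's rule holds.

0.92

r to a great-grandoffspring = 1/8 (three parent–offspring links: r = (1/2)^3 = 1/8).
Hamilton's rule with n recipients of equal r: n·r·B > C, so B > C/(n·r) = 0.115/(1·0.125) = 0.92.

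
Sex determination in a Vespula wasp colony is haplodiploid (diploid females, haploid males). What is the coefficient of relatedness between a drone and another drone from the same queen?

0.5

Haploid brothers each carry a random half of the queen's diploid genome, so on average they share half: r = 1/2.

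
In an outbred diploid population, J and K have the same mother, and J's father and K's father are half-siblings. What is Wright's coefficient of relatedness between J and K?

Wright's path rule: contributions from independent ancestry routes add.
J and K are related in two ways: half-sibs through their shared mother (r = 1/4) and half first cousins through their fathers (r = 1/16).
r = 1/4 + 1/16 = 5/16 = 0.3125.

0.3125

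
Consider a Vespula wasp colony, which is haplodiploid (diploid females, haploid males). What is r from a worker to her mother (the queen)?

0.5

One meiotic link between diploid queen and diploid daughter: r = 1/2.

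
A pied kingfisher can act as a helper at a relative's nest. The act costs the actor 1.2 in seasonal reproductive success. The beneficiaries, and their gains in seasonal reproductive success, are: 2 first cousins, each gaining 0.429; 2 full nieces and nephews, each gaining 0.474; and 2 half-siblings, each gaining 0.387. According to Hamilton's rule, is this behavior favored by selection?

Hamilton's rule: the trait is favored when the sum of r·B over every recipient exceeds the actor's cost C.
r to a first cousin = 0.125 (first cousins share one grandparent pair — two paths of length 4: r = 2·(1/2)^4 = 1/8).
r to a full niece or nephew = 0.25 (full aunt/uncle↔niece/nephew: two paths of length 3 through the shared grandparent pair: r = 2·(1/2)^3 = 1/4).
r to a half-sibling = 1/4 (half-sibs share one parent — one path of length 2: r = (1/2)^2 = 1/4).
Summing one r·B term per recipient: 2·0.125·0.429 + 2·0.25·0.474 + 2·0.25·0.387 = 0.53775.
0.53775 < 1.2: the indirect benefit is less than the cost.

No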